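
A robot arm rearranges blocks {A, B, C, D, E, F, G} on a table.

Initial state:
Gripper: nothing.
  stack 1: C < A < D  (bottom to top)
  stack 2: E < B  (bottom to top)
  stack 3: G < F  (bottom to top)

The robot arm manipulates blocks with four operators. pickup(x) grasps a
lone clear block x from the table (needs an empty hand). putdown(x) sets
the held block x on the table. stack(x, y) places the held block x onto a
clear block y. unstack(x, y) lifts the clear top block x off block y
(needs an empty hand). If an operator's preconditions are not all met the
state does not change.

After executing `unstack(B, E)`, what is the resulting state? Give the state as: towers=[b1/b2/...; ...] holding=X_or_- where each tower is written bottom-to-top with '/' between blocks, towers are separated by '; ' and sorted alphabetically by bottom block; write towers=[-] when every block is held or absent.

towers=[C/A/D; E; G/F] holding=B

before: towers=[C/A/D; E/B; G/F] holding=-
pre[unstack(B, E)]: on(B,E) ok, clear(B) ok, handempty ok
all met → apply unstack(B, E)
after:  towers=[C/A/D; E; G/F] holding=B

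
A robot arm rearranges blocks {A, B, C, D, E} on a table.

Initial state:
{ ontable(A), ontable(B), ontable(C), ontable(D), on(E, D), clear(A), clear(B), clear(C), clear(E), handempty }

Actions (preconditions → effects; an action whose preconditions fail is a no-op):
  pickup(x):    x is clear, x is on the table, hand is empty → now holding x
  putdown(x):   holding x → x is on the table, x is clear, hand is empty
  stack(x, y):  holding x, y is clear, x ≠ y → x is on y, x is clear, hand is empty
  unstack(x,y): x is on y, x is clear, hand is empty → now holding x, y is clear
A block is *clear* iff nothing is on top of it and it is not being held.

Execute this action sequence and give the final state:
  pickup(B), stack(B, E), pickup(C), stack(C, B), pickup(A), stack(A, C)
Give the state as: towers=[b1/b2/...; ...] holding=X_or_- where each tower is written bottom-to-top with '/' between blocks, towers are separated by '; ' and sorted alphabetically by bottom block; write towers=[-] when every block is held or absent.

step 1 (pickup(B)): towers=[A; C; D/E] holding=B
step 2 (stack(B, E)): towers=[A; C; D/E/B] holding=-
step 3 (pickup(C)): towers=[A; D/E/B] holding=C
step 4 (stack(C, B)): towers=[A; D/E/B/C] holding=-
step 5 (pickup(A)): towers=[D/E/B/C] holding=A
step 6 (stack(A, C)): towers=[D/E/B/C/A] holding=-

towers=[D/E/B/C/A] holding=-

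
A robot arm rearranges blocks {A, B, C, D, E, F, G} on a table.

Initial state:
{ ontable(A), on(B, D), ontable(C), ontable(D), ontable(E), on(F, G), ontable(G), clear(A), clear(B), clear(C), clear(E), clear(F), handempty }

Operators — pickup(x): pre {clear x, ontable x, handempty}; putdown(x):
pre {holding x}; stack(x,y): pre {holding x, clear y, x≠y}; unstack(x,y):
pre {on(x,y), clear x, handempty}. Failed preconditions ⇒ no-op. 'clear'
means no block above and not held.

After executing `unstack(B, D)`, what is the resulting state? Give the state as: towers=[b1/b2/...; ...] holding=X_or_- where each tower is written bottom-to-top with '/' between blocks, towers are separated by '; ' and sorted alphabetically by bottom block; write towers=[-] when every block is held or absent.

before: towers=[A; C; D/B; E; G/F] holding=-
pre[unstack(B, D)]: on(B,D) ✓, clear(B) ✓, handempty ✓
all met → apply unstack(B, D)
after:  towers=[A; C; D; E; G/F] holding=B

towers=[A; C; D; E; G/F] holding=B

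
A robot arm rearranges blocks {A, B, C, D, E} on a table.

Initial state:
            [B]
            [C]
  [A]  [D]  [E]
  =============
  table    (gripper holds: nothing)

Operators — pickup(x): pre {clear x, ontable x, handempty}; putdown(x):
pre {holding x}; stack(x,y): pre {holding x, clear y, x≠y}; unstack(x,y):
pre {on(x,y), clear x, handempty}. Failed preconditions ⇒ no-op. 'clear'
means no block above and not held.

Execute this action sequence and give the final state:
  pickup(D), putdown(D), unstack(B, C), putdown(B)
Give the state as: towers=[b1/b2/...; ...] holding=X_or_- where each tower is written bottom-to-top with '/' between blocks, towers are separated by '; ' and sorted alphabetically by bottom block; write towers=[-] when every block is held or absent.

step 1 (pickup(D)): towers=[A; E/C/B] holding=D
step 2 (putdown(D)): towers=[A; D; E/C/B] holding=-
step 3 (unstack(B, C)): towers=[A; D; E/C] holding=B
step 4 (putdown(B)): towers=[A; B; D; E/C] holding=-

towers=[A; B; D; E/C] holding=-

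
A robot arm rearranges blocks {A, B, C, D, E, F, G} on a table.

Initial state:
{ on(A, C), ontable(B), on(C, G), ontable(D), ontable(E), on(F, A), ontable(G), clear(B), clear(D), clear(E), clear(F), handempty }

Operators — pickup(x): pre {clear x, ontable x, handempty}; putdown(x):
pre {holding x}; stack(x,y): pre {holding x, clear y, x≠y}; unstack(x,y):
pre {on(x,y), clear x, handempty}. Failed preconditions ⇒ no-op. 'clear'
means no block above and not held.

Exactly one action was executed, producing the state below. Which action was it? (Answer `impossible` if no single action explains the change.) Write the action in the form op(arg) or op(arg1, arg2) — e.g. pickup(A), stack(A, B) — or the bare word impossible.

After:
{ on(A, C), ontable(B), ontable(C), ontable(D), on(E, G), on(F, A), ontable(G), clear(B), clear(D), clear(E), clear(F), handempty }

target: towers=[B; C/A/F; D; G/E] holding=-
         pickup(B) → towers=[D; E; G/C/A/F] holding=B
     unstack(F, A) → towers=[B; D; E; G/C/A] holding=F
         pickup(D) → towers=[B; E; G/C/A/F] holding=D
         pickup(E) → towers=[B; D; G/C/A/F] holding=E
none of the 4 applicable actions match → impossible

impossible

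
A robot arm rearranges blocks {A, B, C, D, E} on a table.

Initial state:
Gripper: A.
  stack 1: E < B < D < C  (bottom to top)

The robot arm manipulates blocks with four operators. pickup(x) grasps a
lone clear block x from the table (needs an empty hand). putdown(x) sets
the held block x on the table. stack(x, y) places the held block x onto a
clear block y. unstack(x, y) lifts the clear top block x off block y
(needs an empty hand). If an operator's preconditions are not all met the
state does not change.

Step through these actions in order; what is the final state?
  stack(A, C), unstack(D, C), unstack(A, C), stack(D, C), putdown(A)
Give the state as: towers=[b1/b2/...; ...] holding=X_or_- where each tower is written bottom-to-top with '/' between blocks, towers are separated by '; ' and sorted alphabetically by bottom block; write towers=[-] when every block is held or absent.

towers=[A; E/B/D/C] holding=-

step 1 (stack(A, C)): towers=[E/B/D/C/A] holding=-
step 2 (unstack(D, C)) [no-op]: towers=[E/B/D/C/A] holding=-
step 3 (unstack(A, C)): towers=[E/B/D/C] holding=A
step 4 (stack(D, C)) [no-op]: towers=[E/B/D/C] holding=A
step 5 (putdown(A)): towers=[A; E/B/D/C] holding=-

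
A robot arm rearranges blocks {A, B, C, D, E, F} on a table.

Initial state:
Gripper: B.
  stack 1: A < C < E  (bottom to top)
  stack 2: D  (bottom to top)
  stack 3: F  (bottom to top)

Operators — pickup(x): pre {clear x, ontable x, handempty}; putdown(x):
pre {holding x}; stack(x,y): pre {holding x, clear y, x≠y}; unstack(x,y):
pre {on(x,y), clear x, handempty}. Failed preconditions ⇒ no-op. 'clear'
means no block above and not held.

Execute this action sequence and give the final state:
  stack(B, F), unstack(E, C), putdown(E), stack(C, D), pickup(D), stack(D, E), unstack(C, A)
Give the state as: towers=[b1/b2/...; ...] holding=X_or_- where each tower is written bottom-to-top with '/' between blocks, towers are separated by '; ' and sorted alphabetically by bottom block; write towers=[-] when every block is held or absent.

towers=[A; E/D; F/B] holding=C

step 1 (stack(B, F)): towers=[A/C/E; D; F/B] holding=-
step 2 (unstack(E, C)): towers=[A/C; D; F/B] holding=E
step 3 (putdown(E)): towers=[A/C; D; E; F/B] holding=-
step 4 (stack(C, D)) [no-op]: towers=[A/C; D; E; F/B] holding=-
step 5 (pickup(D)): towers=[A/C; E; F/B] holding=D
step 6 (stack(D, E)): towers=[A/C; E/D; F/B] holding=-
step 7 (unstack(C, A)): towers=[A; E/D; F/B] holding=C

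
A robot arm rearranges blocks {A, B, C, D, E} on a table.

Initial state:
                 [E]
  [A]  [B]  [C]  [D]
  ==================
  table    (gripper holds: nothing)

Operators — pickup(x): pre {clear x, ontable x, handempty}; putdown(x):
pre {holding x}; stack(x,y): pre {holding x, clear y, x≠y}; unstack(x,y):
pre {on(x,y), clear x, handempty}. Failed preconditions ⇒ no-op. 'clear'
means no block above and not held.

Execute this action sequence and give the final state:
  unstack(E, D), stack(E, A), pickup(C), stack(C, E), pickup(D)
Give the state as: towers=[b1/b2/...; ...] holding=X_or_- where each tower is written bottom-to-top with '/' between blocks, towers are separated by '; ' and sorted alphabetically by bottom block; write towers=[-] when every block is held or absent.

towers=[A/E/C; B] holding=D

step 1 (unstack(E, D)): towers=[A; B; C; D] holding=E
step 2 (stack(E, A)): towers=[A/E; B; C; D] holding=-
step 3 (pickup(C)): towers=[A/E; B; D] holding=C
step 4 (stack(C, E)): towers=[A/E/C; B; D] holding=-
step 5 (pickup(D)): towers=[A/E/C; B] holding=D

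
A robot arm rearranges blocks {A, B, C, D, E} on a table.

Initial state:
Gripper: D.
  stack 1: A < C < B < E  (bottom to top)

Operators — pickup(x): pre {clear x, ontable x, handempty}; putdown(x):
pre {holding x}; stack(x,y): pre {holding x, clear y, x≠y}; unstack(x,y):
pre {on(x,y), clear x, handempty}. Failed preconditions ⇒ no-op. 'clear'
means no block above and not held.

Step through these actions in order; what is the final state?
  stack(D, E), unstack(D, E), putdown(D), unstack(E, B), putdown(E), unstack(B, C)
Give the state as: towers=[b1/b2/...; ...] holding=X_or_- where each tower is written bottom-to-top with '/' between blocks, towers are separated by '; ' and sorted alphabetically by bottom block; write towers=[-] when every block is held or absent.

step 1 (stack(D, E)): towers=[A/C/B/E/D] holding=-
step 2 (unstack(D, E)): towers=[A/C/B/E] holding=D
step 3 (putdown(D)): towers=[A/C/B/E; D] holding=-
step 4 (unstack(E, B)): towers=[A/C/B; D] holding=E
step 5 (putdown(E)): towers=[A/C/B; D; E] holding=-
step 6 (unstack(B, C)): towers=[A/C; D; E] holding=B

towers=[A/C; D; E] holding=B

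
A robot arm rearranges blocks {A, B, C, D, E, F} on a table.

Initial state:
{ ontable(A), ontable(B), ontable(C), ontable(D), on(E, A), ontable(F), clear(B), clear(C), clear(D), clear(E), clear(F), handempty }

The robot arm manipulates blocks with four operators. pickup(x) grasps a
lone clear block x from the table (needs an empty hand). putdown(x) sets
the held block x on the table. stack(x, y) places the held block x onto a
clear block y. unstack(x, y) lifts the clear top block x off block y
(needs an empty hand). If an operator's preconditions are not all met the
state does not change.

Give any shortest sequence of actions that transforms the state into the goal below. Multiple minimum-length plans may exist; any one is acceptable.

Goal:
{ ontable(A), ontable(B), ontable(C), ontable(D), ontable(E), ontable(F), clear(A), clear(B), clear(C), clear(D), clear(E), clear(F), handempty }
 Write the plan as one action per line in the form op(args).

step 1 (unstack(E, A)): towers=[A; B; C; D; F] holding=E
step 2 (putdown(E)): towers=[A; B; C; D; E; F] holding=-
goal check: towers=[A; B; C; D; E; F] holding=- — reached (length 2, optimal by BFS)

unstack(E, A)
putdown(E)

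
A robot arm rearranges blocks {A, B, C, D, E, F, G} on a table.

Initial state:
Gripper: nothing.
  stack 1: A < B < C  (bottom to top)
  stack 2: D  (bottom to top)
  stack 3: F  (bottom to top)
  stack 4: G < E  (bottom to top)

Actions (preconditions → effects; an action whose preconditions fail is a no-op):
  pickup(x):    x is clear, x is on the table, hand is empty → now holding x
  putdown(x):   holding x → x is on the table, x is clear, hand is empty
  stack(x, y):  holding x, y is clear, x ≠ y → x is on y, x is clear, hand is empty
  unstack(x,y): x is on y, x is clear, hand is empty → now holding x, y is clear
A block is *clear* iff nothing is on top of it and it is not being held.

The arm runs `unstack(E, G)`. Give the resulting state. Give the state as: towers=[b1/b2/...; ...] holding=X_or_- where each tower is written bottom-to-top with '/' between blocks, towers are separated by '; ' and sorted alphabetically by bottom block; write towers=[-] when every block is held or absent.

towers=[A/B/C; D; F; G] holding=E

before: towers=[A/B/C; D; F; G/E] holding=-
pre[unstack(E, G)]: on(E,G) ✓, clear(E) ✓, handempty ✓
all met → apply unstack(E, G)
after:  towers=[A/B/C; D; F; G] holding=E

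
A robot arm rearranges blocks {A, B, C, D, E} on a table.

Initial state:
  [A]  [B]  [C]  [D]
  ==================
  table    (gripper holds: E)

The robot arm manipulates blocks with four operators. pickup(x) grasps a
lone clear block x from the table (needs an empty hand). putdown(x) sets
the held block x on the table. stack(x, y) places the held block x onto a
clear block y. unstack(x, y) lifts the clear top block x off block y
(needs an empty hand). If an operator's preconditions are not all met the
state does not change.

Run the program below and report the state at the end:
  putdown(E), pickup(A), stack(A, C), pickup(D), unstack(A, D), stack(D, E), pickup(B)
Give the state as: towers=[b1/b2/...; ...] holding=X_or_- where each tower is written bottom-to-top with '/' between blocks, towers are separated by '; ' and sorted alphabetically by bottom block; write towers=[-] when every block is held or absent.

towers=[C/A; E/D] holding=B

step 1 (putdown(E)): towers=[A; B; C; D; E] holding=-
step 2 (pickup(A)): towers=[B; C; D; E] holding=A
step 3 (stack(A, C)): towers=[B; C/A; D; E] holding=-
step 4 (pickup(D)): towers=[B; C/A; E] holding=D
step 5 (unstack(A, D)) [no-op]: towers=[B; C/A; E] holding=D
step 6 (stack(D, E)): towers=[B; C/A; E/D] holding=-
step 7 (pickup(B)): towers=[C/A; E/D] holding=B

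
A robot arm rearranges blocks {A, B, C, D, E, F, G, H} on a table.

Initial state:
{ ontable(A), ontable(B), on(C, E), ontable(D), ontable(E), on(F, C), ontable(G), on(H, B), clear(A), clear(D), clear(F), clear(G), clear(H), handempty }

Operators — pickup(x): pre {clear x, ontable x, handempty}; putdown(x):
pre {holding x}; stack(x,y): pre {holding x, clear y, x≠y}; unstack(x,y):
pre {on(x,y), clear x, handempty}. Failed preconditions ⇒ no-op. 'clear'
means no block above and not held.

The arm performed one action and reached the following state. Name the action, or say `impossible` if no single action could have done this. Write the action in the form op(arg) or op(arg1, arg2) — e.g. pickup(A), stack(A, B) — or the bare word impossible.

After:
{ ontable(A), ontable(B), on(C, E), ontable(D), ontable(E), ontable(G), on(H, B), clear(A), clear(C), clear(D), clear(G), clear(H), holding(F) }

target: towers=[A; B/H; D; E/C; G] holding=F
         pickup(G) → towers=[A; B/H; D; E/C/F] holding=G
         pickup(A) → towers=[B/H; D; E/C/F; G] holding=A
     unstack(H, B) → towers=[A; B; D; E/C/F; G] holding=H
     unstack(F, C) → towers=[A; B/H; D; E/C; G] holding=F  ← match
         pickup(D) → towers=[A; B/H; E/C/F; G] holding=D

unstack(F, C)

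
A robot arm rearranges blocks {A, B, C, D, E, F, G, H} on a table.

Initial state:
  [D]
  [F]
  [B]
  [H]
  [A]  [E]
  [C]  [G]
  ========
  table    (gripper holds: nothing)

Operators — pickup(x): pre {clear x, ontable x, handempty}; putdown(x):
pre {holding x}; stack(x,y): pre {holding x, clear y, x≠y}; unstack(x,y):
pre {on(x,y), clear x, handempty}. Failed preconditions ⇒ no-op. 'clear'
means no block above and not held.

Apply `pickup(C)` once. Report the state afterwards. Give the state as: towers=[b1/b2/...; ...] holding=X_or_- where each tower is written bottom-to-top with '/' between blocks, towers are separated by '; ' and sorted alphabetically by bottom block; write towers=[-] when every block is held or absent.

towers=[C/A/H/B/F/D; G/E] holding=-

before: towers=[C/A/H/B/F/D; G/E] holding=-
pre[pickup(C)]: clear(C) fail, ontable(C) ok, handempty ok
clear(C) unmet → pickup(C) is a no-op
after:  towers=[C/A/H/B/F/D; G/E] holding=-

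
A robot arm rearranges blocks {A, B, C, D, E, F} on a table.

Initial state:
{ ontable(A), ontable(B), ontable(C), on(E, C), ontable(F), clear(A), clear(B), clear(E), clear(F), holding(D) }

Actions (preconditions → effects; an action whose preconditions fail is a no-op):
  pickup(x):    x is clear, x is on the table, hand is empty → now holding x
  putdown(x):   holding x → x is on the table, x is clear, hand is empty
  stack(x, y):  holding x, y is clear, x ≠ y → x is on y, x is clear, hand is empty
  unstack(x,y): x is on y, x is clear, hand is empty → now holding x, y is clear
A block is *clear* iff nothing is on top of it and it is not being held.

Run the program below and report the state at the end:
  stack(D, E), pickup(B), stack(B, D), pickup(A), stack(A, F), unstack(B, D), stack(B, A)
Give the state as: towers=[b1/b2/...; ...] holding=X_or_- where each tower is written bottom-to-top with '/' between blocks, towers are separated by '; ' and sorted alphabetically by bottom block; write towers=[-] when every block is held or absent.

step 1 (stack(D, E)): towers=[A; B; C/E/D; F] holding=-
step 2 (pickup(B)): towers=[A; C/E/D; F] holding=B
step 3 (stack(B, D)): towers=[A; C/E/D/B; F] holding=-
step 4 (pickup(A)): towers=[C/E/D/B; F] holding=A
step 5 (stack(A, F)): towers=[C/E/D/B; F/A] holding=-
step 6 (unstack(B, D)): towers=[C/E/D; F/A] holding=B
step 7 (stack(B, A)): towers=[C/E/D; F/A/B] holding=-

towers=[C/E/D; F/A/B] holding=-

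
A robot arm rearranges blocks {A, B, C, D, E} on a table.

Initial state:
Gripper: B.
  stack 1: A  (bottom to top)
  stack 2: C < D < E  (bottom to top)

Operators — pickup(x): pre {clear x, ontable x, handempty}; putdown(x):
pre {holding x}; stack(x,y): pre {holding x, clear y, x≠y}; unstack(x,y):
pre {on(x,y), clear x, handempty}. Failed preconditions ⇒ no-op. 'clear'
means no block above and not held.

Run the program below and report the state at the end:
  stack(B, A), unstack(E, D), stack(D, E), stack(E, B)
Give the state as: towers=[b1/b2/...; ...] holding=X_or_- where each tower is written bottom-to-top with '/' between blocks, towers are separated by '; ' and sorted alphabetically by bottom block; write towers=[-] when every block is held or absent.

step 1 (stack(B, A)): towers=[A/B; C/D/E] holding=-
step 2 (unstack(E, D)): towers=[A/B; C/D] holding=E
step 3 (stack(D, E)) [no-op]: towers=[A/B; C/D] holding=E
step 4 (stack(E, B)): towers=[A/B/E; C/D] holding=-

towers=[A/B/E; C/D] holding=-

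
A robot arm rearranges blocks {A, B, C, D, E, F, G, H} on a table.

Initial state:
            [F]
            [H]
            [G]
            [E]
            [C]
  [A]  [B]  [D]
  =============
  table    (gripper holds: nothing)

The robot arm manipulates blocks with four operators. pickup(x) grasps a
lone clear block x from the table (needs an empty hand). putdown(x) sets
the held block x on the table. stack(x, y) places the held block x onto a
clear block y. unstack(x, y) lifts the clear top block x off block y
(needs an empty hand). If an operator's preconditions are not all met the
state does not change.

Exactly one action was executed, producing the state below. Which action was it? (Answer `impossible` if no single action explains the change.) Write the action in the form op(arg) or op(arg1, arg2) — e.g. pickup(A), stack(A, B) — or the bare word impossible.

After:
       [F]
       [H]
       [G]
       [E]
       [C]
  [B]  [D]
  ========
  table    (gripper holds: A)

pickup(A)

target: towers=[B; D/C/E/G/H/F] holding=A
         pickup(A) → towers=[B; D/C/E/G/H/F] holding=A  ← match
         pickup(B) → towers=[A; D/C/E/G/H/F] holding=B
     unstack(F, H) → towers=[A; B; D/C/E/G/H] holding=F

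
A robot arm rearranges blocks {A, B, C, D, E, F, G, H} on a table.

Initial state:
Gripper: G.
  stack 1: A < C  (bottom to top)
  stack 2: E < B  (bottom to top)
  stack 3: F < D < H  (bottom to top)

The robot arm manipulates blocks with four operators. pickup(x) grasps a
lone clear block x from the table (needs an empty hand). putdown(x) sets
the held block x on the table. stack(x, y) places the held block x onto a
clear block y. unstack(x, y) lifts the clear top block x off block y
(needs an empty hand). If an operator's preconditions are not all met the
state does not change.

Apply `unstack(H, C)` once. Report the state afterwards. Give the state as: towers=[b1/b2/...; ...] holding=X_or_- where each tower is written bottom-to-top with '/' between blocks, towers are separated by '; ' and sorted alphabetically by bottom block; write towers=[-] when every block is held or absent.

towers=[A/C; E/B; F/D/H] holding=G

before: towers=[A/C; E/B; F/D/H] holding=G
pre[unstack(H, C)]: on(H,C) no, clear(H) yes, handempty no
on(H,C), handempty unmet → unstack(H, C) is a no-op
after:  towers=[A/C; E/B; F/D/H] holding=G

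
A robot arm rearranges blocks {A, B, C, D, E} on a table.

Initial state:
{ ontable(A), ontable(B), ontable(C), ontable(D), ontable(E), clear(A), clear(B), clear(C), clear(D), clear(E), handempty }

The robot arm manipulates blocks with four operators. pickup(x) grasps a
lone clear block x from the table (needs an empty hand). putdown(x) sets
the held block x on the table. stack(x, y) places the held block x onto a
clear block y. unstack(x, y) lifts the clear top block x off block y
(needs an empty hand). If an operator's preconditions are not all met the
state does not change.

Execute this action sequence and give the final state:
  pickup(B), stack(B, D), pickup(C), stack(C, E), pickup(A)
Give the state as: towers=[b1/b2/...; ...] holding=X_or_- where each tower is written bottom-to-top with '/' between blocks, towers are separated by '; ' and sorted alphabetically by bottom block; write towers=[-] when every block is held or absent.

step 1 (pickup(B)): towers=[A; C; D; E] holding=B
step 2 (stack(B, D)): towers=[A; C; D/B; E] holding=-
step 3 (pickup(C)): towers=[A; D/B; E] holding=C
step 4 (stack(C, E)): towers=[A; D/B; E/C] holding=-
step 5 (pickup(A)): towers=[D/B; E/C] holding=A

towers=[D/B; E/C] holding=A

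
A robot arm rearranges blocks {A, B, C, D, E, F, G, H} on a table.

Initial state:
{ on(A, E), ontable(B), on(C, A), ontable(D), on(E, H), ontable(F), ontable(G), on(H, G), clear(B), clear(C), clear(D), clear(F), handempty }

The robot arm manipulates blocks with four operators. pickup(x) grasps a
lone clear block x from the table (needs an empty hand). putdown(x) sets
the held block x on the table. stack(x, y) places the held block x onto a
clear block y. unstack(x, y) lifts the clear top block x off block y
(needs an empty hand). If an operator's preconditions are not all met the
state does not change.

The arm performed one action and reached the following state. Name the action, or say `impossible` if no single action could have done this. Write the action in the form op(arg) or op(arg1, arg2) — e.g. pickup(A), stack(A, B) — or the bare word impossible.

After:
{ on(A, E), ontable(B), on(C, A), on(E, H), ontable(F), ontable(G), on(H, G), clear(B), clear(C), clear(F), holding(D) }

pickup(D)

target: towers=[B; F; G/H/E/A/C] holding=D
         pickup(B) → towers=[D; F; G/H/E/A/C] holding=B
         pickup(F) → towers=[B; D; G/H/E/A/C] holding=F
         pickup(D) → towers=[B; F; G/H/E/A/C] holding=D  ← match
     unstack(C, A) → towers=[B; D; F; G/H/E/A] holding=C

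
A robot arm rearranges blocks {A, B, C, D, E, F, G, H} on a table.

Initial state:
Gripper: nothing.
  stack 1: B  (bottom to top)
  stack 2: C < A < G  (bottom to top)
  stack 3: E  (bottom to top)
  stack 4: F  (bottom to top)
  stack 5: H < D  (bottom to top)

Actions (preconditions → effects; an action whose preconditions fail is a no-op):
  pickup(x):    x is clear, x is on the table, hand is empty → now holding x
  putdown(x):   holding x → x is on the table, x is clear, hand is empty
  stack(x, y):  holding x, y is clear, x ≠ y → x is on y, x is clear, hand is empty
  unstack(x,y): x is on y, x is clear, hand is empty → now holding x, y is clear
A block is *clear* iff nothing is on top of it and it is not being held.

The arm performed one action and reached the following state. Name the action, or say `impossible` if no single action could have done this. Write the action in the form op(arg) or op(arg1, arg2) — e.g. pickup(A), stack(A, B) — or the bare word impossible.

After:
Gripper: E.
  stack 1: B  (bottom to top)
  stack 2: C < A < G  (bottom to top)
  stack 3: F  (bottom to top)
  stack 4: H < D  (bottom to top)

pickup(E)

target: towers=[B; C/A/G; F; H/D] holding=E
     unstack(G, A) → towers=[B; C/A; E; F; H/D] holding=G
         pickup(E) → towers=[B; C/A/G; F; H/D] holding=E  ← match
         pickup(B) → towers=[C/A/G; E; F; H/D] holding=B
         pickup(F) → towers=[B; C/A/G; E; H/D] holding=F
     unstack(D, H) → towers=[B; C/A/G; E; F; H] holding=D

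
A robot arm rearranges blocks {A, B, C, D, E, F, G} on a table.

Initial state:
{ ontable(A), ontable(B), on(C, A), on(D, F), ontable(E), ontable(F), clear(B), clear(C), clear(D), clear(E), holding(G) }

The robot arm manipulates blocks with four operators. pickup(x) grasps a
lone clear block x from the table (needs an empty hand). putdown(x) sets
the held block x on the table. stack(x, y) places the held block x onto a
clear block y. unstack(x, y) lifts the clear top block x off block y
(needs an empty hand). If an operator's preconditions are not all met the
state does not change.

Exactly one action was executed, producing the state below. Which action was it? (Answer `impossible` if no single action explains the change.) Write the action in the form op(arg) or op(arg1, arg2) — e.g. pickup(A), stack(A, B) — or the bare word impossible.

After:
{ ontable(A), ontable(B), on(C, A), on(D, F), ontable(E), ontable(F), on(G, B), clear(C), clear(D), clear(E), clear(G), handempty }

stack(G, B)

target: towers=[A/C; B/G; E; F/D] holding=-
        putdown(G) → towers=[A/C; B; E; F/D; G] holding=-
       stack(G, B) → towers=[A/C; B/G; E; F/D] holding=-  ← match
       stack(G, D) → towers=[A/C; B; E; F/D/G] holding=-
       stack(G, E) → towers=[A/C; B; E/G; F/D] holding=-
       stack(G, C) → towers=[A/C/G; B; E; F/D] holding=-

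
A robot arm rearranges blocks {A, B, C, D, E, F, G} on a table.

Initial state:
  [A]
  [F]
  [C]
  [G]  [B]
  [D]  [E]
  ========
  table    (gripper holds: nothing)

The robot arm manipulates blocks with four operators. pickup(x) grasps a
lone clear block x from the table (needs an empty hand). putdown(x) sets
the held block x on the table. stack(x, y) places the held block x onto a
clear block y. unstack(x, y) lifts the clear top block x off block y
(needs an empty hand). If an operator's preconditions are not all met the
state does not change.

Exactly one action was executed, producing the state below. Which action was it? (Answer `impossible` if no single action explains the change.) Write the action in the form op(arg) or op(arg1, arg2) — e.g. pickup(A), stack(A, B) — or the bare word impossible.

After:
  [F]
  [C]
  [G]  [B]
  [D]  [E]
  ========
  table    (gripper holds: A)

unstack(A, F)

target: towers=[D/G/C/F; E/B] holding=A
     unstack(B, E) → towers=[D/G/C/F/A; E] holding=B
     unstack(A, F) → towers=[D/G/C/F; E/B] holding=A  ← match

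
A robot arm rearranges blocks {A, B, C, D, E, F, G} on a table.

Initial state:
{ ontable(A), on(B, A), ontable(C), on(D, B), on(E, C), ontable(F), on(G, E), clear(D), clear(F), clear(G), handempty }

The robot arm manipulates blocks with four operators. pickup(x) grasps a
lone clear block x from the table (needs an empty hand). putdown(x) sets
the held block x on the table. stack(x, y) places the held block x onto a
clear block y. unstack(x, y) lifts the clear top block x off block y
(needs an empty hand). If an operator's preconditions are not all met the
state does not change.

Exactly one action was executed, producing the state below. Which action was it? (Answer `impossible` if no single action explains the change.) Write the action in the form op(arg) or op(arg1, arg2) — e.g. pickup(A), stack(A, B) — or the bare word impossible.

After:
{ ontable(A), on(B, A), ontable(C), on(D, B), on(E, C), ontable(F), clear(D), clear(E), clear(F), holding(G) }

target: towers=[A/B/D; C/E; F] holding=G
         pickup(F) → towers=[A/B/D; C/E/G] holding=F
     unstack(G, E) → towers=[A/B/D; C/E; F] holding=G  ← match
     unstack(D, B) → towers=[A/B; C/E/G; F] holding=D

unstack(G, E)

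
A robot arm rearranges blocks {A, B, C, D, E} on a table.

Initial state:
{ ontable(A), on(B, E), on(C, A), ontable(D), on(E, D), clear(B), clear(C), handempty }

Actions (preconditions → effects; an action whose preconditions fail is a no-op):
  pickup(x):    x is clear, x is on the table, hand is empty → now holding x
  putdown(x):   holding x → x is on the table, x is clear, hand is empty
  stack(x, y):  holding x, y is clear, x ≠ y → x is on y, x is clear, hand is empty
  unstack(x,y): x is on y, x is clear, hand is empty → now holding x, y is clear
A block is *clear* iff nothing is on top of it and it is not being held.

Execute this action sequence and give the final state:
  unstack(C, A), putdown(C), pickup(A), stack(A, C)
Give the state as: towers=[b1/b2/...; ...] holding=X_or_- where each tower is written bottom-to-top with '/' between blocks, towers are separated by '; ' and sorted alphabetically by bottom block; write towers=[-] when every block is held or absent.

towers=[C/A; D/E/B] holding=-

step 1 (unstack(C, A)): towers=[A; D/E/B] holding=C
step 2 (putdown(C)): towers=[A; C; D/E/B] holding=-
step 3 (pickup(A)): towers=[C; D/E/B] holding=A
step 4 (stack(A, C)): towers=[C/A; D/E/B] holding=-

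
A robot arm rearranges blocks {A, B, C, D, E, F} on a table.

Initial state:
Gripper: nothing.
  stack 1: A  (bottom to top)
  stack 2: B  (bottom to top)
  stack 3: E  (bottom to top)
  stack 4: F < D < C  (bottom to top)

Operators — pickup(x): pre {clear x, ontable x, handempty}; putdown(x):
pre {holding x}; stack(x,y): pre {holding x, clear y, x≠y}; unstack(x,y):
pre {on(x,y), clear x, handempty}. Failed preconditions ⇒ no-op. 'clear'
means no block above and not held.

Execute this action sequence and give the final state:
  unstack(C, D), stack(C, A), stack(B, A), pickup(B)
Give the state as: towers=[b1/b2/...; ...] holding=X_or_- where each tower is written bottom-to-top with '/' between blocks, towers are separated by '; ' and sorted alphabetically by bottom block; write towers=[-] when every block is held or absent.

step 1 (unstack(C, D)): towers=[A; B; E; F/D] holding=C
step 2 (stack(C, A)): towers=[A/C; B; E; F/D] holding=-
step 3 (stack(B, A)) [no-op]: towers=[A/C; B; E; F/D] holding=-
step 4 (pickup(B)): towers=[A/C; E; F/D] holding=B

towers=[A/C; E; F/D] holding=B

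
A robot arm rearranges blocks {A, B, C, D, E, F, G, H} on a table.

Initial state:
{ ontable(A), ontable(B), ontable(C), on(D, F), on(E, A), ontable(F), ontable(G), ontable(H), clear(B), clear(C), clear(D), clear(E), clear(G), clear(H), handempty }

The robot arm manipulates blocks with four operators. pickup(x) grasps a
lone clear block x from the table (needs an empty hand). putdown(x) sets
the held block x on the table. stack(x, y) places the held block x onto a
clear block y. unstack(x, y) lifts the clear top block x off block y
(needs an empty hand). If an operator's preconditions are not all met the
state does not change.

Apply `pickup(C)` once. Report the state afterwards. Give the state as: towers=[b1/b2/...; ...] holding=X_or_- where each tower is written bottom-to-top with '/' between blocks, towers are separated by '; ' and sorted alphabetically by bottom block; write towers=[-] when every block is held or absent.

before: towers=[A/E; B; C; F/D; G; H] holding=-
pre[pickup(C)]: clear(C) ok, ontable(C) ok, handempty ok
all met → apply pickup(C)
after:  towers=[A/E; B; F/D; G; H] holding=C

towers=[A/E; B; F/D; G; H] holding=C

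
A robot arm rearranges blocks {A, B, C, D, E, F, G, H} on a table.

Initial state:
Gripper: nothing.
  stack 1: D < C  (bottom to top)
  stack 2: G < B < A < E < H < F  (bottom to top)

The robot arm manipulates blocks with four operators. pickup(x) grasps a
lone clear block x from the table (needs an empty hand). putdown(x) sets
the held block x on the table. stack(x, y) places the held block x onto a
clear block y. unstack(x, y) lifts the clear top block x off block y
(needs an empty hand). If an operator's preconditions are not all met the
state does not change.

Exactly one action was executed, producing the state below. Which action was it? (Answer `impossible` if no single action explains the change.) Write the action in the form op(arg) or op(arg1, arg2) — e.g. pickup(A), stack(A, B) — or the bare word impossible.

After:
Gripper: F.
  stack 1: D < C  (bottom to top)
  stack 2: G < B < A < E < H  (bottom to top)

unstack(F, H)

target: towers=[D/C; G/B/A/E/H] holding=F
     unstack(F, H) → towers=[D/C; G/B/A/E/H] holding=F  ← match
     unstack(C, D) → towers=[D; G/B/A/E/H/F] holding=C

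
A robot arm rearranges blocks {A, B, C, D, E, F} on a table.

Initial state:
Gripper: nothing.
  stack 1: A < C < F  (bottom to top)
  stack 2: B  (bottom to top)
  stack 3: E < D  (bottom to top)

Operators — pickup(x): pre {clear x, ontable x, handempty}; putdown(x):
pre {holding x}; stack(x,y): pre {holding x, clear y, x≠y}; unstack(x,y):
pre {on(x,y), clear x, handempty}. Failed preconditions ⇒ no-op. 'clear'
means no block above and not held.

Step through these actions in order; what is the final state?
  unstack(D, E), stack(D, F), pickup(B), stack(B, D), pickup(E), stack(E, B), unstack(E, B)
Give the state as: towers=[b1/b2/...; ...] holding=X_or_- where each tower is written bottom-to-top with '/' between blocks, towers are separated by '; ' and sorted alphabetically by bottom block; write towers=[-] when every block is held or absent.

towers=[A/C/F/D/B] holding=E

step 1 (unstack(D, E)): towers=[A/C/F; B; E] holding=D
step 2 (stack(D, F)): towers=[A/C/F/D; B; E] holding=-
step 3 (pickup(B)): towers=[A/C/F/D; E] holding=B
step 4 (stack(B, D)): towers=[A/C/F/D/B; E] holding=-
step 5 (pickup(E)): towers=[A/C/F/D/B] holding=E
step 6 (stack(E, B)): towers=[A/C/F/D/B/E] holding=-
step 7 (unstack(E, B)): towers=[A/C/F/D/B] holding=E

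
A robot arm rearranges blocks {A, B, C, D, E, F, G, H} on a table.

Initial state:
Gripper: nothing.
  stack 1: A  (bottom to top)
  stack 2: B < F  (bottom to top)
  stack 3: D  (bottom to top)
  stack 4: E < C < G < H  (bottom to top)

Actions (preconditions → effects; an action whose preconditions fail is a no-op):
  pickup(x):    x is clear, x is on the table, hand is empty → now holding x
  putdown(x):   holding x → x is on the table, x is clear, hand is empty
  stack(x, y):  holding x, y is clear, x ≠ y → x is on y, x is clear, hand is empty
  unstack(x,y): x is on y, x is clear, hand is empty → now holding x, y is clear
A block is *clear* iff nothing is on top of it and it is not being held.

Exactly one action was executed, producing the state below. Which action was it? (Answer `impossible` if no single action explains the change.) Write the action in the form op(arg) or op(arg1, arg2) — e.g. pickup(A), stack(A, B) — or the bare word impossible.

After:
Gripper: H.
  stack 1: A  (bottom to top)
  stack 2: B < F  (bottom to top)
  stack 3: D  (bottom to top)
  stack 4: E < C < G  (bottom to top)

target: towers=[A; B/F; D; E/C/G] holding=H
         pickup(A) → towers=[B/F; D; E/C/G/H] holding=A
     unstack(H, G) → towers=[A; B/F; D; E/C/G] holding=H  ← match
     unstack(F, B) → towers=[A; B; D; E/C/G/H] holding=F
         pickup(D) → towers=[A; B/F; E/C/G/H] holding=D

unstack(H, G)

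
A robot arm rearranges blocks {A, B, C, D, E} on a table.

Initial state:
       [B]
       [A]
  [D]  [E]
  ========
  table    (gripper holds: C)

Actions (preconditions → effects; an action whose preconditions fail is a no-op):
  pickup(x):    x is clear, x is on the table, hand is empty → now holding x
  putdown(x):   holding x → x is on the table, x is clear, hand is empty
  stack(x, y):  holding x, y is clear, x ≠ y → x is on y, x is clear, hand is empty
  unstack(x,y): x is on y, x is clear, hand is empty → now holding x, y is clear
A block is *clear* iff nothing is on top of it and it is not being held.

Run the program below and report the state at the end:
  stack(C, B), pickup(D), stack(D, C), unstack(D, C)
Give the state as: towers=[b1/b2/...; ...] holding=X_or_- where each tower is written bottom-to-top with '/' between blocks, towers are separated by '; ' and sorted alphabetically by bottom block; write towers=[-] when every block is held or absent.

step 1 (stack(C, B)): towers=[D; E/A/B/C] holding=-
step 2 (pickup(D)): towers=[E/A/B/C] holding=D
step 3 (stack(D, C)): towers=[E/A/B/C/D] holding=-
step 4 (unstack(D, C)): towers=[E/A/B/C] holding=D

towers=[E/A/B/C] holding=D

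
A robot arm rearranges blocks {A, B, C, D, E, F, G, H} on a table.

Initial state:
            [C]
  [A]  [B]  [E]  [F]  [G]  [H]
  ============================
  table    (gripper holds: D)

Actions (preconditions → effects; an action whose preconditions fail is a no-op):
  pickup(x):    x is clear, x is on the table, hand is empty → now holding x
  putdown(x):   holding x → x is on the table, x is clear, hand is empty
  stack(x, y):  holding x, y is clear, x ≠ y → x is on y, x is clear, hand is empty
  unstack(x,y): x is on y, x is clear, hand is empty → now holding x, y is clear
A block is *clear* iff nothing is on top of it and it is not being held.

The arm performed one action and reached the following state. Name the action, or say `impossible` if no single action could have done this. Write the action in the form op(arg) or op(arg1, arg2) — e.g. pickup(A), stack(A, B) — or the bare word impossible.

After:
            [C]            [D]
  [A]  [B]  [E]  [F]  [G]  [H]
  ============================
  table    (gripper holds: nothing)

target: towers=[A; B; E/C; F; G; H/D] holding=-
        putdown(D) → towers=[A; B; D; E/C; F; G; H] holding=-
       stack(D, G) → towers=[A; B; E/C; F; G/D; H] holding=-
       stack(D, A) → towers=[A/D; B; E/C; F; G; H] holding=-
       stack(D, H) → towers=[A; B; E/C; F; G; H/D] holding=-  ← match
       stack(D, B) → towers=[A; B/D; E/C; F; G; H] holding=-
       stack(D, F) → towers=[A; B; E/C; F/D; G; H] holding=-
       stack(D, C) → towers=[A; B; E/C/D; F; G; H] holding=-

stack(D, H)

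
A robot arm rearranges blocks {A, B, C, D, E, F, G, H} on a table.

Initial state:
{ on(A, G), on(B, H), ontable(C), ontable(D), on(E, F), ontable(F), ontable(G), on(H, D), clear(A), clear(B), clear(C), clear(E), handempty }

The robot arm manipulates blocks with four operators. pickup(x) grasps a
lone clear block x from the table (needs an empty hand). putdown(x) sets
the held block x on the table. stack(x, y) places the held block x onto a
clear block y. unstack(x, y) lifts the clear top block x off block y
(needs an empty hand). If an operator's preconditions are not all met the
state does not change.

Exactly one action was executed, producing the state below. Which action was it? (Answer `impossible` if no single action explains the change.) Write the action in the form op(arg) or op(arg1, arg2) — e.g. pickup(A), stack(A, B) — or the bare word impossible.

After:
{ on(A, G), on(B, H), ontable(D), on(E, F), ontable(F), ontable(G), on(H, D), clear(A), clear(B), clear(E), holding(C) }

pickup(C)

target: towers=[D/H/B; F/E; G/A] holding=C
     unstack(A, G) → towers=[C; D/H/B; F/E; G] holding=A
     unstack(E, F) → towers=[C; D/H/B; F; G/A] holding=E
     unstack(B, H) → towers=[C; D/H; F/E; G/A] holding=B
         pickup(C) → towers=[D/H/B; F/E; G/A] holding=C  ← match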